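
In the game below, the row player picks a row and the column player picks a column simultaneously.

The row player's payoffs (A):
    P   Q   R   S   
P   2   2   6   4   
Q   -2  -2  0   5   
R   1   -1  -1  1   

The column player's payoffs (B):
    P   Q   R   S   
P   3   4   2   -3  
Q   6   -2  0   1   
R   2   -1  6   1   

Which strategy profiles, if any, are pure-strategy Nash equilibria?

A profile is a Nash equilibrium when each player is best-responding to the other.
The row player's best responses — vs P: P (payoff 2); vs Q: P (payoff 2); vs R: P (payoff 6); vs S: Q (payoff 5).
The column player's best responses — vs P: Q (payoff 4); vs Q: P (payoff 6); vs R: R (payoff 6).
The only mutual best response is (P, Q); neither player gains by switching there.

(P, Q)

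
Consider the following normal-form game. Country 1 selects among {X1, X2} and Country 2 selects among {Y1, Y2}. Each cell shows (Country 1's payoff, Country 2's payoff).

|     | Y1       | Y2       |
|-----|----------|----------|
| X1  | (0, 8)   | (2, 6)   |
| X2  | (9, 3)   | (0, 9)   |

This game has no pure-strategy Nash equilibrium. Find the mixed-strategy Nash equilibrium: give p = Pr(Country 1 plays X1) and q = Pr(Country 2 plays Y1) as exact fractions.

In a mixed NE each player is indifferent between their pure strategies, so the opponent's mix sets the indifference.
Country 2 indifferent between Y1 and Y2: p·8 + (1−p)·3 = p·6 + (1−p)·9 ⟹ 3 + 5p = 9 + (-3)p ⟹ p = 3/4.
Country 1 indifferent between X1 and X2: q·0 + (1−q)·2 = q·9 + (1−q)·0 ⟹ 2 + (-2)q = 0 + 9q ⟹ q = 2/11.

p = 3/4, q = 2/11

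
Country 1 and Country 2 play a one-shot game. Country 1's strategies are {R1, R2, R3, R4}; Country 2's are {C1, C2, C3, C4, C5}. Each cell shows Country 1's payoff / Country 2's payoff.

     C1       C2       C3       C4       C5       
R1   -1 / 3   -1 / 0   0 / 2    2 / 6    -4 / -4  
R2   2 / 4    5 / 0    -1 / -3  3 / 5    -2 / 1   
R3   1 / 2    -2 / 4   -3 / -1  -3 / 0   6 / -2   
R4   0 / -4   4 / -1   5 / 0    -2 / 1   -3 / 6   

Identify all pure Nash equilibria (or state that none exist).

Check mutual best responses: a cell is a NE iff neither player can gain by unilaterally deviating.
Country 1's best responses — vs C1: R2 (payoff 2); vs C2: R2 (payoff 5); vs C3: R4 (payoff 5); vs C4: R2 (payoff 3); vs C5: R3 (payoff 6).
Country 2's best responses — vs R1: C4 (payoff 6); vs R2: C4 (payoff 5); vs R3: C2 (payoff 4); vs R4: C5 (payoff 6).
The only mutual best response is (R2, C4); neither player gains by switching there.

(R2, C4)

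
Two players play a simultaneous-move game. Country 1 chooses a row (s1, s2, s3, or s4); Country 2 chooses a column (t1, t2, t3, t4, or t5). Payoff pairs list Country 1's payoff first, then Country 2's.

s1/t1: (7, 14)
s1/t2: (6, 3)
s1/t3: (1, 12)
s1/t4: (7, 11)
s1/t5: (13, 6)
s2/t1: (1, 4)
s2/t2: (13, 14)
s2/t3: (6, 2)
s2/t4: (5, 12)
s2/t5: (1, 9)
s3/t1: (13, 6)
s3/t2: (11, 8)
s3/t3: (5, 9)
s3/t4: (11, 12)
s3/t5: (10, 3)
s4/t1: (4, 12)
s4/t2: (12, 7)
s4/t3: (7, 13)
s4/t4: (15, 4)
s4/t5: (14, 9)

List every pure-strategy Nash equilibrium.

(s2, t2) and (s4, t3)

A profile is a Nash equilibrium when each player is best-responding to the other.
Country 1's best responses — vs t1: s3 (payoff 13); vs t2: s2 (payoff 13); vs t3: s4 (payoff 7); vs t4: s4 (payoff 15); vs t5: s4 (payoff 14).
Country 2's best responses — vs s1: t1 (payoff 14); vs s2: t2 (payoff 14); vs s3: t4 (payoff 12); vs s4: t3 (payoff 13).
Mutual best responses occur at (s2, t2) and (s4, t3); at each, neither player gains by switching.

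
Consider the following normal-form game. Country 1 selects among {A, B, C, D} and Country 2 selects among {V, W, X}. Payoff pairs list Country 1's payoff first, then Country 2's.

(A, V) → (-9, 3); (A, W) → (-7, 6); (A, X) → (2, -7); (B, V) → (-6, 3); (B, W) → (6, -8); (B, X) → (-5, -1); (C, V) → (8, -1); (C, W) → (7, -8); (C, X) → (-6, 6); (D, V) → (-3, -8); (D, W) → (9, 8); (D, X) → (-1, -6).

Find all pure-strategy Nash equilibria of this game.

(D, W)

Find each player's best response to every opponent strategy; NE are the intersections.
Country 1's best responses — vs V: C (payoff 8); vs W: D (payoff 9); vs X: A (payoff 2).
Country 2's best responses — vs A: W (payoff 6); vs B: V (payoff 3); vs C: X (payoff 6); vs D: W (payoff 8).
The only mutual best response is (D, W); neither player gains by switching there.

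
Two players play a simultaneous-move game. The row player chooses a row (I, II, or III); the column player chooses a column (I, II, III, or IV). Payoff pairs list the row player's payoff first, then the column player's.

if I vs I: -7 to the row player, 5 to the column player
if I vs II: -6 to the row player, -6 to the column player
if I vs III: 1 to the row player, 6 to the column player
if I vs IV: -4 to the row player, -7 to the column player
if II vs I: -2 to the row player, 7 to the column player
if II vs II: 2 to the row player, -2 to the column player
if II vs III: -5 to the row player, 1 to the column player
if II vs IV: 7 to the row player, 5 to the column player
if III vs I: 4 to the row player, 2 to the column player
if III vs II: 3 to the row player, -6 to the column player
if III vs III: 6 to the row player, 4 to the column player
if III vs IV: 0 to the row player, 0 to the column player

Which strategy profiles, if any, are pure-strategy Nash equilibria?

A profile is a Nash equilibrium when each player is best-responding to the other.
The row player's best responses — vs I: III (payoff 4); vs II: III (payoff 3); vs III: III (payoff 6); vs IV: II (payoff 7).
The column player's best responses — vs I: III (payoff 6); vs II: I (payoff 7); vs III: III (payoff 4).
The only mutual best response is (III, III); neither player gains by switching there.

(III, III)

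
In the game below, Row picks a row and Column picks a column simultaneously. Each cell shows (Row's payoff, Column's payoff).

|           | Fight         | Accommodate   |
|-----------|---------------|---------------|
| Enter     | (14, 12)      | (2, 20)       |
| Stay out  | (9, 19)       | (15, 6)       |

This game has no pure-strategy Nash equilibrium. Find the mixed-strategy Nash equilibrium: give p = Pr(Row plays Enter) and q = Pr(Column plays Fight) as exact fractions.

Each player's mixing probability is pinned down by making the *other* player indifferent.
Column indifferent between Fight and Accommodate: p·12 + (1−p)·19 = p·20 + (1−p)·6 ⟹ 19 + (-7)p = 6 + 14p ⟹ p = 13/21.
Row indifferent between Enter and Stay out: q·14 + (1−q)·2 = q·9 + (1−q)·15 ⟹ 2 + 12q = 15 + (-6)q ⟹ q = 13/18.

p = 13/21, q = 13/18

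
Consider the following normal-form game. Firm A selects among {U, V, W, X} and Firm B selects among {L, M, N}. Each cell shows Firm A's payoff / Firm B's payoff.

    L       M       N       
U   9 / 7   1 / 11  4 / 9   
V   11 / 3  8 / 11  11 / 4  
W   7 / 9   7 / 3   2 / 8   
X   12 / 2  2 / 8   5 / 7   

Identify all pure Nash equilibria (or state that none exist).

Check mutual best responses: a cell is a NE iff neither player can gain by unilaterally deviating.
Firm A's best responses — vs L: X (payoff 12); vs M: V (payoff 8); vs N: V (payoff 11).
Firm B's best responses — vs U: M (payoff 11); vs V: M (payoff 11); vs W: L (payoff 9); vs X: M (payoff 8).
The only mutual best response is (V, M); neither player gains by switching there.

(V, M)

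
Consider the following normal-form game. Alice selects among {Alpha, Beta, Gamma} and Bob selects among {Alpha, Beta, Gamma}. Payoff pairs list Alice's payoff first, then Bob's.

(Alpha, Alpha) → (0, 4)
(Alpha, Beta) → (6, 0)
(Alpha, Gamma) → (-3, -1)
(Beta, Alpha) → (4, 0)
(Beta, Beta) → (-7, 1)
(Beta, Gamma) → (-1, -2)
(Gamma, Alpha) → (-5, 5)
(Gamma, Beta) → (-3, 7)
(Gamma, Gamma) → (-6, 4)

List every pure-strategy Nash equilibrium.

No pure-strategy Nash equilibrium

Check mutual best responses: a cell is a NE iff neither player can gain by unilaterally deviating.
Alice's best responses — vs Alpha: Beta (payoff 4); vs Beta: Alpha (payoff 6); vs Gamma: Beta (payoff -1).
Bob's best responses — vs Alpha: Alpha (payoff 4); vs Beta: Beta (payoff 1); vs Gamma: Beta (payoff 7).
No cell has both players best-responding. For instance, Alice's best reply to Alpha is Beta, but against Beta Bob prefers Beta over Alpha.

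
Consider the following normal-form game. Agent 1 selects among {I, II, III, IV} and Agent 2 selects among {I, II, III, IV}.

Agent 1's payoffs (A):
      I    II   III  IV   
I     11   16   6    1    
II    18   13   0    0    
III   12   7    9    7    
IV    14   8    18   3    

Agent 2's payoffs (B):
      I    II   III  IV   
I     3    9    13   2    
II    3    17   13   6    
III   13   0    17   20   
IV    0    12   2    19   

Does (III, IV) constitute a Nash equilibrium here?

Yes

Holding Agent 2 at IV: Agent 1 gets 7 from III, versus 1 from I, 0 from II, 3 from IV. No profitable deviation for Agent 1.
Holding Agent 1 at III: Agent 2 gets 20 from IV, versus 13 from I, 0 from II, 17 from III. No profitable deviation for Agent 2 either.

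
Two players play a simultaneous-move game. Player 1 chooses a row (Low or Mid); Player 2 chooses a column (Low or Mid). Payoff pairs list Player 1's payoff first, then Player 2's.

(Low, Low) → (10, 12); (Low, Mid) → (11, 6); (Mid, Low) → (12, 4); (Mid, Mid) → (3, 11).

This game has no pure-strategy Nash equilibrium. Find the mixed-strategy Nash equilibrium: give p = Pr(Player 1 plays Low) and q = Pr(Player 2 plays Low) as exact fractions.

In a mixed NE each player is indifferent between their pure strategies, so the opponent's mix sets the indifference.
Player 2 indifferent between Low and Mid: p·12 + (1−p)·4 = p·6 + (1−p)·11 ⟹ 4 + 8p = 11 + (-5)p ⟹ p = 7/13.
Player 1 indifferent between Low and Mid: q·10 + (1−q)·11 = q·12 + (1−q)·3 ⟹ 11 + (-1)q = 3 + 9q ⟹ q = 4/5.

p = 7/13, q = 4/5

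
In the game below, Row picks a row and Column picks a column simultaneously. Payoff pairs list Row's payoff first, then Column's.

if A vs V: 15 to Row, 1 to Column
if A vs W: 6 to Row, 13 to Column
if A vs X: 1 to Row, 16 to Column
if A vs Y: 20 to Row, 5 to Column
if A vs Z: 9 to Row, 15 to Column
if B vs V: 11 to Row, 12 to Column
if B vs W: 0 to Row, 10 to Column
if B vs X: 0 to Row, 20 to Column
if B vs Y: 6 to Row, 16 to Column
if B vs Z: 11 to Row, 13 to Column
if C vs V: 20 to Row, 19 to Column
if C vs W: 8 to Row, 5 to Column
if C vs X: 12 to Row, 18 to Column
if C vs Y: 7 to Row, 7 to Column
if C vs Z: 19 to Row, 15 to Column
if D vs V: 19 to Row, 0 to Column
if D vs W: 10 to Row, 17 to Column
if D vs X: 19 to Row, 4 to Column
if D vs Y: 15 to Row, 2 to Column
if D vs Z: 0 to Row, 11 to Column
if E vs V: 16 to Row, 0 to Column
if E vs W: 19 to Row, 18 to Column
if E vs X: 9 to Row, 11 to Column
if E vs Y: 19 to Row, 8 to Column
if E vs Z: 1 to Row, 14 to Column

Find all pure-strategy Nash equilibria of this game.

(C, V) and (E, W)

Find each player's best response to every opponent strategy; NE are the intersections.
Row's best responses — vs V: C (payoff 20); vs W: E (payoff 19); vs X: D (payoff 19); vs Y: A (payoff 20); vs Z: C (payoff 19).
Column's best responses — vs A: X (payoff 16); vs B: X (payoff 20); vs C: V (payoff 19); vs D: W (payoff 17); vs E: W (payoff 18).
Mutual best responses occur at (C, V) and (E, W); at each, neither player gains by switching.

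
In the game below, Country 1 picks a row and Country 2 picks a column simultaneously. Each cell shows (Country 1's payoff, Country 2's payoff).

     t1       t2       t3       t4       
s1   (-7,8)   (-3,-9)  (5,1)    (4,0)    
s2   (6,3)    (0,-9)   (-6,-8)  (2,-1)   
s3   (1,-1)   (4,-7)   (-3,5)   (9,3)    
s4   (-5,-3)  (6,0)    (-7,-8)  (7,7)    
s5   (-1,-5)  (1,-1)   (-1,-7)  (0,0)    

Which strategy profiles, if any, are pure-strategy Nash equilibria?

(s2, t1)

Find each player's best response to every opponent strategy; NE are the intersections.
Country 1's best responses — vs t1: s2 (payoff 6); vs t2: s4 (payoff 6); vs t3: s1 (payoff 5); vs t4: s3 (payoff 9).
Country 2's best responses — vs s1: t1 (payoff 8); vs s2: t1 (payoff 3); vs s3: t3 (payoff 5); vs s4: t4 (payoff 7); vs s5: t4 (payoff 0).
The only mutual best response is (s2, t1); neither player gains by switching there.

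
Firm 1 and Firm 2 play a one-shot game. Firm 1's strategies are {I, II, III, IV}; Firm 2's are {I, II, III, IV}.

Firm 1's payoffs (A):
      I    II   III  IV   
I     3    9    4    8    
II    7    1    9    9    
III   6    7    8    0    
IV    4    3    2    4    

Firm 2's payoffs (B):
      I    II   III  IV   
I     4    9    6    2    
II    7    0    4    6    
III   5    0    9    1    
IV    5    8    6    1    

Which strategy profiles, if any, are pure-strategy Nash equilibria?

(I, II) and (II, I)

A profile is a Nash equilibrium when each player is best-responding to the other.
Firm 1's best responses — vs I: II (payoff 7); vs II: I (payoff 9); vs III: II (payoff 9); vs IV: II (payoff 9).
Firm 2's best responses — vs I: II (payoff 9); vs II: I (payoff 7); vs III: III (payoff 9); vs IV: II (payoff 8).
Mutual best responses occur at (I, II) and (II, I); at each, neither player gains by switching.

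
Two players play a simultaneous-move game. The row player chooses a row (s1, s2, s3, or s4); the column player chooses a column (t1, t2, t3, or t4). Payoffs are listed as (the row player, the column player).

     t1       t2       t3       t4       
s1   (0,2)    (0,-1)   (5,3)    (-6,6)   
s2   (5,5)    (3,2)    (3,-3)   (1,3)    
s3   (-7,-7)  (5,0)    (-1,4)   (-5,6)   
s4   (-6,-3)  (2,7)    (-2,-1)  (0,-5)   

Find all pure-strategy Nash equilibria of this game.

(s2, t1)

Find each player's best response to every opponent strategy; NE are the intersections.
The row player's best responses — vs t1: s2 (payoff 5); vs t2: s3 (payoff 5); vs t3: s1 (payoff 5); vs t4: s2 (payoff 1).
The column player's best responses — vs s1: t4 (payoff 6); vs s2: t1 (payoff 5); vs s3: t4 (payoff 6); vs s4: t2 (payoff 7).
The only mutual best response is (s2, t1); neither player gains by switching there.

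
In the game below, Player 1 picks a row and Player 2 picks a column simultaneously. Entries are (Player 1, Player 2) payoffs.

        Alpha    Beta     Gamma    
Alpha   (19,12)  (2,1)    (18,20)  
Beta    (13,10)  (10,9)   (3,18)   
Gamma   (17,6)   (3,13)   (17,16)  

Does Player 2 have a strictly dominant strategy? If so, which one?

Gamma

A strategy is strictly dominant if it gives Player 2 a strictly higher payoff than every other strategy, against every choice by the opponent.
Gamma strictly dominates: vs Alpha: 20 > each of {12, 1}; vs Beta: 18 > each of {10, 9}; vs Gamma: 16 > each of {6, 13}.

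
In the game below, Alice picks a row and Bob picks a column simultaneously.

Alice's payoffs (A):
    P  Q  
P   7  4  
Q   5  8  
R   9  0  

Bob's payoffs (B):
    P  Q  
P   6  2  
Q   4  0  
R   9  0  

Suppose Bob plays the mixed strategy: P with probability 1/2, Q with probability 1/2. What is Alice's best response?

Alice's best reply maximizes expected payoff against the mix.
P: (1/2)·7 + (1/2)·4 = 11/2
Q: (1/2)·5 + (1/2)·8 = 13/2
R: (1/2)·9 + (1/2)·0 = 9/2
Highest expected payoff is 13/2, from Q.

Q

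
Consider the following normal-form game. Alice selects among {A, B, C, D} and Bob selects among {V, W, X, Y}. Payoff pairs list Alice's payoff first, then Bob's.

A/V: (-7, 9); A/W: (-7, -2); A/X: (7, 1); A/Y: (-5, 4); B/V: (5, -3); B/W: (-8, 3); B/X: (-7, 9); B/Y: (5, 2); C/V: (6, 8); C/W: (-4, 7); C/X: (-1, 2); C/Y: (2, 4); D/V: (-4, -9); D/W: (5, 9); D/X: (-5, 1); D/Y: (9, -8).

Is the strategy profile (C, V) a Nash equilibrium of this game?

Yes

Holding Bob at V: Alice gets 6 from C, versus -7 from A, 5 from B, -4 from D. No profitable deviation for Alice.
Holding Alice at C: Bob gets 8 from V, versus 7 from W, 2 from X, 4 from Y. No profitable deviation for Bob either.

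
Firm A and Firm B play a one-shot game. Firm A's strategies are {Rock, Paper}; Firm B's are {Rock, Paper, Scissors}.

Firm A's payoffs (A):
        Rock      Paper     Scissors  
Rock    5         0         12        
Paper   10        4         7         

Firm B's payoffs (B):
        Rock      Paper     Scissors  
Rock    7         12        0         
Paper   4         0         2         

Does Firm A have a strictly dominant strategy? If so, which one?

No strictly dominant strategy

A strategy is strictly dominant if it gives Firm A a strictly higher payoff than every other strategy, against every choice by the opponent.
Rock is not dominant: against Rock, Paper gives 10 > 5.
Paper is not dominant: against Scissors, Rock gives 12 > 7.
No single strategy is best against every opponent action.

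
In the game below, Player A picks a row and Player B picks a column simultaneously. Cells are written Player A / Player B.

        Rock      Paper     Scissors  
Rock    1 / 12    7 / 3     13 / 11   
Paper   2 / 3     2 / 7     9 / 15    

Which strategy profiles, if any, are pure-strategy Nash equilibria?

There is no pure-strategy Nash equilibrium

A profile is a Nash equilibrium when each player is best-responding to the other.
Player A's best responses — vs Rock: Paper (payoff 2); vs Paper: Rock (payoff 7); vs Scissors: Rock (payoff 13).
Player B's best responses — vs Rock: Rock (payoff 12); vs Paper: Scissors (payoff 15).
No cell has both players best-responding. For instance, Player A's best reply to Rock is Paper, but against Paper Player B prefers Scissors over Rock.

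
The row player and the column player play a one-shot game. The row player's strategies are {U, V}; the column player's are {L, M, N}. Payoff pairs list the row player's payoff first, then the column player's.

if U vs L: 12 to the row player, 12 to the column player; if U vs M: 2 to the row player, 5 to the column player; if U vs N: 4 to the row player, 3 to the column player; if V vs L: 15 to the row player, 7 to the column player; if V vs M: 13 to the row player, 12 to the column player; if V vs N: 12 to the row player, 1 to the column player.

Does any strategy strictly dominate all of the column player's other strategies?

None

A strategy is strictly dominant if it gives the column player a strictly higher payoff than every other strategy, against every choice by the opponent.
L is not dominant: against V, M gives 12 > 7.
M is not dominant: against U, L gives 12 > 5.
N is not dominant: against U, L gives 12 > 3.
No single strategy is best against every opponent action.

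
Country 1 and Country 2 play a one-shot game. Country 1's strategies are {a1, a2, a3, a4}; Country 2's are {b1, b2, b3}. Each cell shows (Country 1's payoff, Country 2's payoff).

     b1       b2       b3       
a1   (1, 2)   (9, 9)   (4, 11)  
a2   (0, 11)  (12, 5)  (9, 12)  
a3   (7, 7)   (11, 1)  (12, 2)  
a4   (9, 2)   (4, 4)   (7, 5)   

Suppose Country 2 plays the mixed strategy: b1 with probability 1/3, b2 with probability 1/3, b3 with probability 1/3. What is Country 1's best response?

a3

Compute Country 1's expected payoff from each pure strategy against the given mix.
a1: (1/3)·1 + (1/3)·9 + (1/3)·4 = 14/3
a2: (1/3)·0 + (1/3)·12 + (1/3)·9 = 7
a3: (1/3)·7 + (1/3)·11 + (1/3)·12 = 10
a4: (1/3)·9 + (1/3)·4 + (1/3)·7 = 20/3
Highest expected payoff is 10, from a3.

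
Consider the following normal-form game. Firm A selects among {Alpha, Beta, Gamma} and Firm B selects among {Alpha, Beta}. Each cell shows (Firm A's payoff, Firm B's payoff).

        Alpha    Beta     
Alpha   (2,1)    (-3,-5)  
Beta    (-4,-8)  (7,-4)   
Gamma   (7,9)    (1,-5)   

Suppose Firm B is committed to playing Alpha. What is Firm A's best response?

Gamma

With Firm B fixed at Alpha, Firm A's payoffs are: Alpha → 2, Beta → -4, Gamma → 7.
The maximum is 7, achieved by Gamma.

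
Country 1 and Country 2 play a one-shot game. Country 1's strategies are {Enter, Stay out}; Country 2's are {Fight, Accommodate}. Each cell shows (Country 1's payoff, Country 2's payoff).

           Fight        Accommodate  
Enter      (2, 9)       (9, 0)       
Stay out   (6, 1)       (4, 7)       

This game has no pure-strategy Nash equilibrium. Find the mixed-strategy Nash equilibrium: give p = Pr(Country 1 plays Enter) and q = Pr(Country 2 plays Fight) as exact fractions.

In a mixed NE each player is indifferent between their pure strategies, so the opponent's mix sets the indifference.
Country 2 indifferent between Fight and Accommodate: p·9 + (1−p)·1 = p·0 + (1−p)·7 ⟹ 1 + 8p = 7 + (-7)p ⟹ p = 2/5.
Country 1 indifferent between Enter and Stay out: q·2 + (1−q)·9 = q·6 + (1−q)·4 ⟹ 9 + (-7)q = 4 + 2q ⟹ q = 5/9.

p = 2/5, q = 5/9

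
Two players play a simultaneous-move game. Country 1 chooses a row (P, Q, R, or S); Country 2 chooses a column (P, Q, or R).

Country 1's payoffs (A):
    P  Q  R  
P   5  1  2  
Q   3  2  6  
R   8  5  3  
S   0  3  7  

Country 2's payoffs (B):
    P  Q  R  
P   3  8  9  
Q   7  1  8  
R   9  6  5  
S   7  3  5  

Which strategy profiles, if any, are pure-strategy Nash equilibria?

(R, P)

Check mutual best responses: a cell is a NE iff neither player can gain by unilaterally deviating.
Country 1's best responses — vs P: R (payoff 8); vs Q: R (payoff 5); vs R: S (payoff 7).
Country 2's best responses — vs P: R (payoff 9); vs Q: R (payoff 8); vs R: P (payoff 9); vs S: P (payoff 7).
The only mutual best response is (R, P); neither player gains by switching there.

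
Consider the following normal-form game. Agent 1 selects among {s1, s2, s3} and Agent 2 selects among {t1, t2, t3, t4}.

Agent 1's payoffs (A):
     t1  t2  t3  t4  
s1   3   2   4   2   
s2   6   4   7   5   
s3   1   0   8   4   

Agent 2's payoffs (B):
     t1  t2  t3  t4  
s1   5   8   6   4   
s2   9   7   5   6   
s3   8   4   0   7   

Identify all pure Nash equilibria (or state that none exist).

(s2, t1)

Find each player's best response to every opponent strategy; NE are the intersections.
Agent 1's best responses — vs t1: s2 (payoff 6); vs t2: s2 (payoff 4); vs t3: s3 (payoff 8); vs t4: s2 (payoff 5).
Agent 2's best responses — vs s1: t2 (payoff 8); vs s2: t1 (payoff 9); vs s3: t1 (payoff 8).
The only mutual best response is (s2, t1); neither player gains by switching there.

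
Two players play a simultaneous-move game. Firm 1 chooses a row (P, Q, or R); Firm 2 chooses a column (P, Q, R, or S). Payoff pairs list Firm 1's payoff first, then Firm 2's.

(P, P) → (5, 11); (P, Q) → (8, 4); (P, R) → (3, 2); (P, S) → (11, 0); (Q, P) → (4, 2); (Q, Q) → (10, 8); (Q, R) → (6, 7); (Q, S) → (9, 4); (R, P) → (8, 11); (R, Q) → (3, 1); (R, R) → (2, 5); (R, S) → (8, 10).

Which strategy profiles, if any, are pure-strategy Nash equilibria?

A profile is a Nash equilibrium when each player is best-responding to the other.
Firm 1's best responses — vs P: R (payoff 8); vs Q: Q (payoff 10); vs R: Q (payoff 6); vs S: P (payoff 11).
Firm 2's best responses — vs P: P (payoff 11); vs Q: Q (payoff 8); vs R: P (payoff 11).
Mutual best responses occur at (Q, Q) and (R, P); at each, neither player gains by switching.

(Q, Q) and (R, P)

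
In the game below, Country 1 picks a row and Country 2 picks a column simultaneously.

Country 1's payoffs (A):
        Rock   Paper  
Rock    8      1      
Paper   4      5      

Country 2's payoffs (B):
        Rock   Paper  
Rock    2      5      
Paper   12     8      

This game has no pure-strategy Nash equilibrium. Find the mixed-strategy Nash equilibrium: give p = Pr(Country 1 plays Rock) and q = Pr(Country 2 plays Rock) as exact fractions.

p = 4/7, q = 1/2

Each player's mixing probability is pinned down by making the *other* player indifferent.
Country 2 indifferent between Rock and Paper: p·2 + (1−p)·12 = p·5 + (1−p)·8 ⟹ 12 + (-10)p = 8 + (-3)p ⟹ p = 4/7.
Country 1 indifferent between Rock and Paper: q·8 + (1−q)·1 = q·4 + (1−q)·5 ⟹ 1 + 7q = 5 + (-1)q ⟹ q = 1/2.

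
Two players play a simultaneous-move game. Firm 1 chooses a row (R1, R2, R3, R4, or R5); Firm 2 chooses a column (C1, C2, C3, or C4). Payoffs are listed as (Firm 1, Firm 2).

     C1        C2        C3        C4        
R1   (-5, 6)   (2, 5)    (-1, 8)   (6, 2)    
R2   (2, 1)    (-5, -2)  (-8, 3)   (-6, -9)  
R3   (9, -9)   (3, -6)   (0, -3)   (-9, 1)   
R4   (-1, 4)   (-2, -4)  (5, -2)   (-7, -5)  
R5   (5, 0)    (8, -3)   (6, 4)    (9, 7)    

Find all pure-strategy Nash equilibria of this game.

(R5, C4)

Find each player's best response to every opponent strategy; NE are the intersections.
Firm 1's best responses — vs C1: R3 (payoff 9); vs C2: R5 (payoff 8); vs C3: R5 (payoff 6); vs C4: R5 (payoff 9).
Firm 2's best responses — vs R1: C3 (payoff 8); vs R2: C3 (payoff 3); vs R3: C4 (payoff 1); vs R4: C1 (payoff 4); vs R5: C4 (payoff 7).
The only mutual best response is (R5, C4); neither player gains by switching there.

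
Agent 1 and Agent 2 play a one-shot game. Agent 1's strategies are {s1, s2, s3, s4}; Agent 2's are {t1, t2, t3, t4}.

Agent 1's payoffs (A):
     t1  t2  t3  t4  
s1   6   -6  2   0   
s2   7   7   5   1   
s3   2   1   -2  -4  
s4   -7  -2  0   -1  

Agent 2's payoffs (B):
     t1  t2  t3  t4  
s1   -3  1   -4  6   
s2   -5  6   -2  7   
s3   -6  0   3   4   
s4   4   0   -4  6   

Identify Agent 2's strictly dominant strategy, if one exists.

t4

Check whether one of Agent 2's strategies beats all alternatives regardless of what the opponent does.
t4 strictly dominates: vs s1: 6 > each of {-3, 1, -4}; vs s2: 7 > each of {-5, 6, -2}; vs s3: 4 > each of {-6, 0, 3}; vs s4: 6 > each of {4, 0, -4}.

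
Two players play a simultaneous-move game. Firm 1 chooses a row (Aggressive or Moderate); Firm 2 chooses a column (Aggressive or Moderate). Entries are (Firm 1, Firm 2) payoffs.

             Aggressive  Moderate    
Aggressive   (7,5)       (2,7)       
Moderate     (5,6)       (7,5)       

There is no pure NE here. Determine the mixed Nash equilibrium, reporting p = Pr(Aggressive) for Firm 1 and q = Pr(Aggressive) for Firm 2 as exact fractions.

p = 1/3, q = 5/7

In a mixed NE each player is indifferent between their pure strategies, so the opponent's mix sets the indifference.
Firm 2 indifferent between Aggressive and Moderate: p·5 + (1−p)·6 = p·7 + (1−p)·5 ⟹ 6 + (-1)p = 5 + 2p ⟹ p = 1/3.
Firm 1 indifferent between Aggressive and Moderate: q·7 + (1−q)·2 = q·5 + (1−q)·7 ⟹ 2 + 5q = 7 + (-2)q ⟹ q = 5/7.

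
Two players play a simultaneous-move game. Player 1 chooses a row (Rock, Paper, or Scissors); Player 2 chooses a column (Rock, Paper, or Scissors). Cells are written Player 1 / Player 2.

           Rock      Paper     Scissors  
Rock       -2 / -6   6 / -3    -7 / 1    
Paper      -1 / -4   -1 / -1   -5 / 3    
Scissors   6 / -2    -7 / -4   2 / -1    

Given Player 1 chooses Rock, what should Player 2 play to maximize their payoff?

Scissors

With Player 1 fixed at Rock, Player 2's payoffs are: Rock → -6, Paper → -3, Scissors → 1.
The maximum is 1, achieved by Scissors.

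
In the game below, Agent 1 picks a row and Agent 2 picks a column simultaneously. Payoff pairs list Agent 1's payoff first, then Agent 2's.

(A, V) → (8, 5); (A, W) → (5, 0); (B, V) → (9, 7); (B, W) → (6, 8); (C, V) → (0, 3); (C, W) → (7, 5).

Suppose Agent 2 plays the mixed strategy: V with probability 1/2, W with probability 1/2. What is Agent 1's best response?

Compute Agent 1's expected payoff from each pure strategy against the given mix.
A: (1/2)·8 + (1/2)·5 = 13/2
B: (1/2)·9 + (1/2)·6 = 15/2
C: (1/2)·0 + (1/2)·7 = 7/2
Highest expected payoff is 15/2, from B.

B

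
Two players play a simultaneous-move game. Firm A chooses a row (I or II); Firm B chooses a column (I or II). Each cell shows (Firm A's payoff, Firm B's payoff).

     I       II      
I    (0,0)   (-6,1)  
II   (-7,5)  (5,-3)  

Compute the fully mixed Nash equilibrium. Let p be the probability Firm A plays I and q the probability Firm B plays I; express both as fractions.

p = 8/9, q = 11/18

In a mixed NE each player is indifferent between their pure strategies, so the opponent's mix sets the indifference.
Firm B indifferent between I and II: p·0 + (1−p)·5 = p·1 + (1−p)·(-3) ⟹ 5 + (-5)p = (-3) + 4p ⟹ p = 8/9.
Firm A indifferent between I and II: q·0 + (1−q)·(-6) = q·(-7) + (1−q)·5 ⟹ (-6) + 6q = 5 + (-12)q ⟹ q = 11/18.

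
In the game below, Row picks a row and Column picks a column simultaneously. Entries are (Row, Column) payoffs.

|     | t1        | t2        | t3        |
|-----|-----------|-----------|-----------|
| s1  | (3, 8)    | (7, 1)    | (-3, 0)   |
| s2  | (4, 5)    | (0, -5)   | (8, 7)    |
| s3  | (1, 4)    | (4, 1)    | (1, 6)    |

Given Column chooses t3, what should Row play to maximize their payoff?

With Column fixed at t3, Row's payoffs are: s1 → -3, s2 → 8, s3 → 1.
The maximum is 8, achieved by s2.

s2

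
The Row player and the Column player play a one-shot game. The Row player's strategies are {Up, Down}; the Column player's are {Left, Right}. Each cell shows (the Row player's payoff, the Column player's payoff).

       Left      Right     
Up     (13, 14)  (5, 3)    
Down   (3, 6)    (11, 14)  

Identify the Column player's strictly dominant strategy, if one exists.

Check whether one of the Column player's strategies beats all alternatives regardless of what the opponent does.
Left is not dominant: against Down, Right gives 14 > 6.
Right is not dominant: against Up, Left gives 14 > 3.
No single strategy is best against every opponent action.

No strictly dominant strategy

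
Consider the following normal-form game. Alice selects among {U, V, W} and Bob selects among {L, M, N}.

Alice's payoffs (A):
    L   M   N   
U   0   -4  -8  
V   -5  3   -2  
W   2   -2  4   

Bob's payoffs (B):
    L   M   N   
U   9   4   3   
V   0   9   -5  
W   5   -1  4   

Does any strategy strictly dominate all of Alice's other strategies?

No strictly dominant strategy

A strategy is strictly dominant if it gives Alice a strictly higher payoff than every other strategy, against every choice by the opponent.
U is not dominant: against L, W gives 2 > 0.
V is not dominant: against L, U gives 0 > -5.
W is not dominant: against M, V gives 3 > -2.
No single strategy is best against every opponent action.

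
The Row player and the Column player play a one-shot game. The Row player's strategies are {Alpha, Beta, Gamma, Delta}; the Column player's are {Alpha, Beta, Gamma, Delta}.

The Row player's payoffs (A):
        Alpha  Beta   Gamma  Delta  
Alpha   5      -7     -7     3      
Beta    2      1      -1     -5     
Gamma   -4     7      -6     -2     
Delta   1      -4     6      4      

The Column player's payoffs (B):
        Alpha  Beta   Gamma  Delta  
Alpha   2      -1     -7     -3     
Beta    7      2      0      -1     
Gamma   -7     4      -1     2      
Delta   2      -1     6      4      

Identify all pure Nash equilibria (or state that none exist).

(Alpha, Alpha), (Gamma, Beta), and (Delta, Gamma)

A profile is a Nash equilibrium when each player is best-responding to the other.
The Row player's best responses — vs Alpha: Alpha (payoff 5); vs Beta: Gamma (payoff 7); vs Gamma: Delta (payoff 6); vs Delta: Delta (payoff 4).
The Column player's best responses — vs Alpha: Alpha (payoff 2); vs Beta: Alpha (payoff 7); vs Gamma: Beta (payoff 4); vs Delta: Gamma (payoff 6).
Mutual best responses occur at (Alpha, Alpha), (Gamma, Beta), and (Delta, Gamma); at each, neither player gains by switching.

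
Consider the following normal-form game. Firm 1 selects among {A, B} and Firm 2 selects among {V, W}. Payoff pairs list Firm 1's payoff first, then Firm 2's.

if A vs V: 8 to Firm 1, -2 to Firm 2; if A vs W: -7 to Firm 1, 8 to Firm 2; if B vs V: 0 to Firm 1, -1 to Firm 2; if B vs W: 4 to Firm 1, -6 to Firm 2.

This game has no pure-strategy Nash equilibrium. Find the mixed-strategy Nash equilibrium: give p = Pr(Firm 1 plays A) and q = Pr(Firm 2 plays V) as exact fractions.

In a mixed NE each player is indifferent between their pure strategies, so the opponent's mix sets the indifference.
Firm 2 indifferent between V and W: p·(-2) + (1−p)·(-1) = p·8 + (1−p)·(-6) ⟹ (-1) + (-1)p = (-6) + 14p ⟹ p = 1/3.
Firm 1 indifferent between A and B: q·8 + (1−q)·(-7) = q·0 + (1−q)·4 ⟹ (-7) + 15q = 4 + (-4)q ⟹ q = 11/19.

p = 1/3, q = 11/19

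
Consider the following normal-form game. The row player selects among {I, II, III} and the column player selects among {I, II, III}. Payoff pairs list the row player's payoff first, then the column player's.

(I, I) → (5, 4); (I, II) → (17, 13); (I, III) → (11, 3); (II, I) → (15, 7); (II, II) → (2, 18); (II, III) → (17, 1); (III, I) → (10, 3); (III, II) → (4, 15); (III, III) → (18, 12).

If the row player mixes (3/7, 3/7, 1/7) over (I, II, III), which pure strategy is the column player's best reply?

II

The column player's best reply maximizes expected payoff against the mix.
I: (3/7)·4 + (3/7)·7 + (1/7)·3 = 36/7
II: (3/7)·13 + (3/7)·18 + (1/7)·15 = 108/7
III: (3/7)·3 + (3/7)·1 + (1/7)·12 = 24/7
Highest expected payoff is 108/7, from II.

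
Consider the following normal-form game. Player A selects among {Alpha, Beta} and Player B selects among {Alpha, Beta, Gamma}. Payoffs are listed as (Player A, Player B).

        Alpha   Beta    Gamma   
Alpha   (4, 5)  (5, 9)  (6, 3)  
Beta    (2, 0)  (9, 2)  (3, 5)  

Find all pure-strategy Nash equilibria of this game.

A profile is a Nash equilibrium when each player is best-responding to the other.
Player A's best responses — vs Alpha: Alpha (payoff 4); vs Beta: Beta (payoff 9); vs Gamma: Alpha (payoff 6).
Player B's best responses — vs Alpha: Beta (payoff 9); vs Beta: Gamma (payoff 5).
No cell has both players best-responding. For instance, Player A's best reply to Alpha is Alpha, but against Alpha Player B prefers Beta over Alpha.

No pure-strategy Nash equilibrium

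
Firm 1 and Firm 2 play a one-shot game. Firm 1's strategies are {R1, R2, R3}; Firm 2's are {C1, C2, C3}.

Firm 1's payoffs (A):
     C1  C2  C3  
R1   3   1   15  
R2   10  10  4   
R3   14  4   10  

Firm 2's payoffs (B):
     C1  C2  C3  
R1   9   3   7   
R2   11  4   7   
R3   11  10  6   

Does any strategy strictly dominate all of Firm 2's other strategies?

A strategy is strictly dominant if it gives Firm 2 a strictly higher payoff than every other strategy, against every choice by the opponent.
C1 strictly dominates: vs R1: 9 > each of {3, 7}; vs R2: 11 > each of {4, 7}; vs R3: 11 > each of {10, 6}.

C1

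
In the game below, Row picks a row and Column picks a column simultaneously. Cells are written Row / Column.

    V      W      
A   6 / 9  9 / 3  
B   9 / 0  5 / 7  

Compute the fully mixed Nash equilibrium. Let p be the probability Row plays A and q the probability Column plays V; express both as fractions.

In a mixed NE each player is indifferent between their pure strategies, so the opponent's mix sets the indifference.
Column indifferent between V and W: p·9 + (1−p)·0 = p·3 + (1−p)·7 ⟹ 0 + 9p = 7 + (-4)p ⟹ p = 7/13.
Row indifferent between A and B: q·6 + (1−q)·9 = q·9 + (1−q)·5 ⟹ 9 + (-3)q = 5 + 4q ⟹ q = 4/7.

p = 7/13, q = 4/7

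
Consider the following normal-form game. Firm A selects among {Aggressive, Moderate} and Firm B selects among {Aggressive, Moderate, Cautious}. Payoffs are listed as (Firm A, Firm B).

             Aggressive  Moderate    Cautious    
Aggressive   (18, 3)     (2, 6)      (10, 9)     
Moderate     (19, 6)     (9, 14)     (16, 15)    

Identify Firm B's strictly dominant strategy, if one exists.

Cautious

A strategy is strictly dominant if it gives Firm B a strictly higher payoff than every other strategy, against every choice by the opponent.
Cautious strictly dominates: vs Aggressive: 9 > each of {3, 6}; vs Moderate: 15 > each of {6, 14}.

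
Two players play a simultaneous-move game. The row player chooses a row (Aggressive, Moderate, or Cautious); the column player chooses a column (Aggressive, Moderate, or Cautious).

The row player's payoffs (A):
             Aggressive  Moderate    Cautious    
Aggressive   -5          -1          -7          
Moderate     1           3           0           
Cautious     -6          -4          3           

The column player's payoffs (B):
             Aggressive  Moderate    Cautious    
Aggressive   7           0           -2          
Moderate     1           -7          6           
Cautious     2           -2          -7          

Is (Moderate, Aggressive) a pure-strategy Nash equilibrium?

No

Holding the column player at Aggressive: the row player gets 1 from Moderate, versus -5 from Aggressive, -6 from Cautious. No profitable deviation for the row player.
Holding the row player at Moderate: the column player gets 1 from Aggressive but could get 6 by switching to Cautious. The column player has a profitable deviation.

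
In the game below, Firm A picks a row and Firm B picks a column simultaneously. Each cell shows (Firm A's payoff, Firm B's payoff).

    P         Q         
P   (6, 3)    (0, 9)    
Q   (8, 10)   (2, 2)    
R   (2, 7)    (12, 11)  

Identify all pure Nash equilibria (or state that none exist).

(Q, P) and (R, Q)

Find each player's best response to every opponent strategy; NE are the intersections.
Firm A's best responses — vs P: Q (payoff 8); vs Q: R (payoff 12).
Firm B's best responses — vs P: Q (payoff 9); vs Q: P (payoff 10); vs R: Q (payoff 11).
Mutual best responses occur at (Q, P) and (R, Q); at each, neither player gains by switching.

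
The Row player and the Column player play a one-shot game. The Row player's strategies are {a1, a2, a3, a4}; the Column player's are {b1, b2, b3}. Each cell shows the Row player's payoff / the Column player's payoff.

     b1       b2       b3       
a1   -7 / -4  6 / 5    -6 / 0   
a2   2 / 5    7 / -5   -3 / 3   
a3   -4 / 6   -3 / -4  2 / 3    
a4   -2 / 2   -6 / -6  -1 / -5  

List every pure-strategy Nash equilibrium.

Check mutual best responses: a cell is a NE iff neither player can gain by unilaterally deviating.
The Row player's best responses — vs b1: a2 (payoff 2); vs b2: a2 (payoff 7); vs b3: a3 (payoff 2).
The Column player's best responses — vs a1: b2 (payoff 5); vs a2: b1 (payoff 5); vs a3: b1 (payoff 6); vs a4: b1 (payoff 2).
The only mutual best response is (a2, b1); neither player gains by switching there.

(a2, b1)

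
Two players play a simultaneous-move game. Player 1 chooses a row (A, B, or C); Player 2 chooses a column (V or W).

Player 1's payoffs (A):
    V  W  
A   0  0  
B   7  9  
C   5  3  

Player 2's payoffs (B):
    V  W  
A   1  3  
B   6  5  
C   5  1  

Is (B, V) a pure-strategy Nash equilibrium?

Holding Player 2 at V: Player 1 gets 7 from B, versus 0 from A, 5 from C. No profitable deviation for Player 1.
Holding Player 1 at B: Player 2 gets 6 from V, versus 5 from W. No profitable deviation for Player 2 either.

Yes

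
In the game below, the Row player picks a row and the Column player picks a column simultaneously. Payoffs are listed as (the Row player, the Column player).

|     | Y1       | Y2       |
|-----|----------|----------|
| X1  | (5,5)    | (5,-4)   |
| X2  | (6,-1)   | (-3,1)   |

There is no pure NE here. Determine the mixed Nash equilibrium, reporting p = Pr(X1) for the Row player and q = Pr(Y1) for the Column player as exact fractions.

In a mixed NE each player is indifferent between their pure strategies, so the opponent's mix sets the indifference.
The Column player indifferent between Y1 and Y2: p·5 + (1−p)·(-1) = p·(-4) + (1−p)·1 ⟹ (-1) + 6p = 1 + (-5)p ⟹ p = 2/11.
The Row player indifferent between X1 and X2: q·5 + (1−q)·5 = q·6 + (1−q)·(-3) ⟹ 5 + 0q = (-3) + 9q ⟹ q = 8/9.

p = 2/11, q = 8/9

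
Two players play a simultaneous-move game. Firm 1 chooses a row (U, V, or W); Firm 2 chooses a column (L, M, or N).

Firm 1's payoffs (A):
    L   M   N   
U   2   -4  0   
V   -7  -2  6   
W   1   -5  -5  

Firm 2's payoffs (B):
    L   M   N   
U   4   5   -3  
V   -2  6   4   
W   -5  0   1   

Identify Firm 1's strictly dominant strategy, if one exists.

A strategy is strictly dominant if it gives Firm 1 a strictly higher payoff than every other strategy, against every choice by the opponent.
U is not dominant: against M, V gives -2 > -4.
V is not dominant: against L, U gives 2 > -7.
W is not dominant: against L, U gives 2 > 1.
No single strategy is best against every opponent action.

No strictly dominant strategy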